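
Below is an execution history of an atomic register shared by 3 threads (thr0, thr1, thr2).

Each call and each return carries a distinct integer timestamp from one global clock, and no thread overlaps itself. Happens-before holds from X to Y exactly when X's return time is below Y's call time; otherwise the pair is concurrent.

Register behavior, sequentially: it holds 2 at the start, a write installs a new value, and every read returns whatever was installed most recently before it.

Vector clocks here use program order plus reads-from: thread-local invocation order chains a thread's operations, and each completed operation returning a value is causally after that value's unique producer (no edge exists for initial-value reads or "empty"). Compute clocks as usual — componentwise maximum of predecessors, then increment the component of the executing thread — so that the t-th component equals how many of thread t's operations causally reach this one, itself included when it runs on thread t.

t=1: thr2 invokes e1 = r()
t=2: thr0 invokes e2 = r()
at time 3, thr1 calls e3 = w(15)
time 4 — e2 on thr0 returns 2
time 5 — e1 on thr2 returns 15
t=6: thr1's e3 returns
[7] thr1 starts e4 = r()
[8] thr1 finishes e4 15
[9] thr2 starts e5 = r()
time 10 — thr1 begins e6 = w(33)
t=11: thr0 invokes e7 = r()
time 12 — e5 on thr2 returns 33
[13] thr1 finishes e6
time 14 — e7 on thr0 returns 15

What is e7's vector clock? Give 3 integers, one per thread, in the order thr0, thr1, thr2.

(2, 1, 0)

no predecessors for e3 (invoked 3): thr1 increments from zero → (0, 1, 0)
no predecessors for e2 (invoked 2): thr0 increments from zero → (1, 0, 0)
merge at e1 (invoked 1): VC(e3)=(0, 1, 0), own-thread bump on thr2 → (0, 1, 1)
merge at e4 (invoked 7): VC(e3)=(0, 1, 0), own-thread bump on thr1 → (0, 2, 0)
merge at e6 (invoked 10): VC(e4)=(0, 2, 0), own-thread bump on thr1 → (0, 3, 0)
merge at e7 (invoked 11): VC(e2)=(1, 0, 0), VC(e3)=(0, 1, 0), own-thread bump on thr0 → (2, 1, 0)
merge at e5 (invoked 9): VC(e1)=(0, 1, 1), VC(e6)=(0, 3, 0), own-thread bump on thr2 → (0, 3, 2)
target: VC(e7) = (2, 1, 0)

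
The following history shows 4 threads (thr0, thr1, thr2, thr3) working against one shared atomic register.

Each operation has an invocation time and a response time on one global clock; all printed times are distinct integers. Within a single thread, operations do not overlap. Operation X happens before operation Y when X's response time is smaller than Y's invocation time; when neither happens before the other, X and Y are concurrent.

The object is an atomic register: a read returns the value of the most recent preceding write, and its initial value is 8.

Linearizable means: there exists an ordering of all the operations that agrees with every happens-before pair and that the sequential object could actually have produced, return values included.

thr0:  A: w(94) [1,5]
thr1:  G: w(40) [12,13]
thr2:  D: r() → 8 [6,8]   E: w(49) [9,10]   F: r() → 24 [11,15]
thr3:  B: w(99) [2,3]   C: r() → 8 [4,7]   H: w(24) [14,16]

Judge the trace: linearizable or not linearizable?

not linearizable

the violation lands at event 7, C's response at time 7: events 1..6 linearize, events 1..7 do not
every one of the 3 real-time-consistent orders over 3 completed atomic register ops fails the sequential spec
completion choices over the 1 pending operation (D) were checked; none helps
sample order A, B, C (pending dropped) stalls at step 3 — C r() → 8 has no legal effect
sample order B, A, C (pending dropped) stalls at step 3 — C r() → 8 has no legal effect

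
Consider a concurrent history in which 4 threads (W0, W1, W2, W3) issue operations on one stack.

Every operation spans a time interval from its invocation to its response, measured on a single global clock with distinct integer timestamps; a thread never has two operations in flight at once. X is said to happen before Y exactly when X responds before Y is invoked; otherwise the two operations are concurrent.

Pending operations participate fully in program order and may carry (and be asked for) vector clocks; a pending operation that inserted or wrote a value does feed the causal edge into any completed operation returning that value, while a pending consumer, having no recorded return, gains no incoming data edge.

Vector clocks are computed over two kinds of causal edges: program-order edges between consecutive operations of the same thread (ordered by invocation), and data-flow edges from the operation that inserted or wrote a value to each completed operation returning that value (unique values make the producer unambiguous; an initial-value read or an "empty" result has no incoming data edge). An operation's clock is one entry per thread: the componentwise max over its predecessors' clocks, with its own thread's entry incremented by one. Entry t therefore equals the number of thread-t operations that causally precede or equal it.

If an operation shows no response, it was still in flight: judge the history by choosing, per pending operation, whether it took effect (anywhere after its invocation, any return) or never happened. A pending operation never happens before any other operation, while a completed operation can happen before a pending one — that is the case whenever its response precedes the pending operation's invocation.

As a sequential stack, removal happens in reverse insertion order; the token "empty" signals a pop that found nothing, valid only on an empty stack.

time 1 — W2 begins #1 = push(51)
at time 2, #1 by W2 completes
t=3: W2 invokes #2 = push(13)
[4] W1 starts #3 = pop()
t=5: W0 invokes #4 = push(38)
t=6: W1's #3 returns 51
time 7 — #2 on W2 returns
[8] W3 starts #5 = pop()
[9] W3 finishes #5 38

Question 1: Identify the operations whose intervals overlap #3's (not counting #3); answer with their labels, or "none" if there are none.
#2, #4

#3 spans [4,6]: anything still running between times 4 and 6 counts as concurrent
#1 [1,2]: before
#2 [3,7]: concurrent
#4 [5,…): concurrent
#5 [8,9]: after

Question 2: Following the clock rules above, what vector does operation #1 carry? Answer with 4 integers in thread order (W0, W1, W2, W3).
(0, 0, 1, 0)

#1, invoked 1, has no incoming edges; only W2's bump applies → (0, 0, 1, 0)
#4, invoked 5, has no incoming edges; only W0's bump applies → (1, 0, 0, 0)
merge at #2 (invoked 3): VC(#1)=(0, 0, 1, 0), own-thread bump on W2 → (0, 0, 2, 0)
merge at #3 (invoked 4): VC(#1)=(0, 0, 1, 0), own-thread bump on W1 → (0, 1, 1, 0)
merge at #5 (invoked 8): VC(#4)=(1, 0, 0, 0), own-thread bump on W3 → (1, 0, 0, 1)
target: VC(#1) = (0, 0, 1, 0)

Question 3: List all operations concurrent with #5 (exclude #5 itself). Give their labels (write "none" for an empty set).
#4

#5 spans [8,9]; an op avoiding the whole window 8..9 is ordered, any other is concurrent
#1 [1,2]: before
#2 [3,7]: before
#3 [4,6]: before
#4 [5,…): concurrent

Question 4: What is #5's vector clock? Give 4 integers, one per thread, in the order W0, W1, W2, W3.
(1, 0, 0, 1)

#1 (invocation 1): nothing precedes it; W2's component alone gives (0, 0, 1, 0)
#4 (invocation 5): nothing precedes it; W0's component alone gives (1, 0, 0, 0)
from VC(#1)=(0, 0, 1, 0), #2 (invoked 3) maxes components and bumps W2 → (0, 0, 2, 0)
from VC(#1)=(0, 0, 1, 0), #3 (invoked 4) maxes components and bumps W1 → (0, 1, 1, 0)
from VC(#4)=(1, 0, 0, 0), #5 (invoked 8) maxes components and bumps W3 → (1, 0, 0, 1)
target: VC(#5) = (1, 0, 0, 1)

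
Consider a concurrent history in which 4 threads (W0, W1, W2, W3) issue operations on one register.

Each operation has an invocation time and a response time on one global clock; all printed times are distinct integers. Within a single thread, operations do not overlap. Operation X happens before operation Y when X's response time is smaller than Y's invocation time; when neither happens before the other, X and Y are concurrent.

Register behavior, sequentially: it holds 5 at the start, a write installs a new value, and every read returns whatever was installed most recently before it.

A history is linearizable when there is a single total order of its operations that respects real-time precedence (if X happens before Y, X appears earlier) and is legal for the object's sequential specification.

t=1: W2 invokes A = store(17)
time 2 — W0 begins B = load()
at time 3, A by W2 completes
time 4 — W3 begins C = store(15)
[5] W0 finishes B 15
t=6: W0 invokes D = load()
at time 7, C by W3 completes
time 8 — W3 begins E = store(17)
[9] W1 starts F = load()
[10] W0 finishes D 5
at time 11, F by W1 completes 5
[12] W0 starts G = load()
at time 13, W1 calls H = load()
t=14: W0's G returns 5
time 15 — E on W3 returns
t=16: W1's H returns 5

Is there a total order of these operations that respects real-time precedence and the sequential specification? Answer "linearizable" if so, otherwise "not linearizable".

cut after 9 events: linearizable; cut after 10 events (D responds, time 10): not linearizable
5 orders of the 4 completed register ops respect real time; none is legal
no completion choice of the 2 pending operations (E, F) rescues it — every subset was tried
take A, B, C, D (pending dropped): step 2 already fails, because B load() → 15 cannot occur there
take A, B, D, C (pending dropped): step 2 already fails, because B load() → 15 cannot occur there

not linearizable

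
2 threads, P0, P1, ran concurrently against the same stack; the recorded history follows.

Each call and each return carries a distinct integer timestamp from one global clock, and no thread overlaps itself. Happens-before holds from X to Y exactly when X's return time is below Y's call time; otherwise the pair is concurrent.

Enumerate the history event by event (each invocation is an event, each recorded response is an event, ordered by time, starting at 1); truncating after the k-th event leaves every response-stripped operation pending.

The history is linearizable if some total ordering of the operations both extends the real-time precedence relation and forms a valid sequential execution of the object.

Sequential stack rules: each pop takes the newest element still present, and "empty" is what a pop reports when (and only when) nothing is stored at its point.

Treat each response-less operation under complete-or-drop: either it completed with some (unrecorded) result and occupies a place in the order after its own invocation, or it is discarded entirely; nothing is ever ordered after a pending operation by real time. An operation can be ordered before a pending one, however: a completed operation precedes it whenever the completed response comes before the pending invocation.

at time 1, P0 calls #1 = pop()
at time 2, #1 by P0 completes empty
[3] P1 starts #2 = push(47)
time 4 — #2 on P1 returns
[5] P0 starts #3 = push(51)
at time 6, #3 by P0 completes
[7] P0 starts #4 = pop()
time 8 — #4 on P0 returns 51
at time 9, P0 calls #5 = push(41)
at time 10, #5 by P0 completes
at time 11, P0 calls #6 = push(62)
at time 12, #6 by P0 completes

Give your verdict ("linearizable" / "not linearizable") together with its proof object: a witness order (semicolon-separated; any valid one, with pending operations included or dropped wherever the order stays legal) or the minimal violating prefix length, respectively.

step 1: #1 pop() → empty — stack <>
step 2: #2 push(47) — stack <47>
step 3: #3 push(51) — stack <47,51>
step 4: #4 pop() → 51 — stack <47>
step 5: #5 push(41) — stack <47,41>
step 6: #6 push(62) — stack <47,41,62>

linearizable — witness: #1; #2; #3; #4; #5; #6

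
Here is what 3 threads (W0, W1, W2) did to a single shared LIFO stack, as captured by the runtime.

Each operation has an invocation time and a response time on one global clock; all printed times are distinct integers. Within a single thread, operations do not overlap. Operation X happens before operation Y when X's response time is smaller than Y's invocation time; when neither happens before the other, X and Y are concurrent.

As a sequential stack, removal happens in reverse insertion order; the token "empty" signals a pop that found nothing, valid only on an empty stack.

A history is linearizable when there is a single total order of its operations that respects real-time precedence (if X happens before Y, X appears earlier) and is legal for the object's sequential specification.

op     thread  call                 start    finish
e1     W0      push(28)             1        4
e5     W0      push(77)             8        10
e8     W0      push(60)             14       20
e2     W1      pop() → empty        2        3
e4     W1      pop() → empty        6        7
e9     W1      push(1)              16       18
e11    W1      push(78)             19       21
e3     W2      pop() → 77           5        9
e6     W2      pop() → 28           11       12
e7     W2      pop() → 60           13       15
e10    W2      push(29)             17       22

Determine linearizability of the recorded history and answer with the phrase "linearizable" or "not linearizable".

through event 8 a valid linearization exists; event 9 (e3 responding at time 9) ends that
4 orders of the 4 completed LIFO stack ops respect real time; none is legal
no escape via the 1 pending operation (e5): every completion choice fails
for example e1, e2, e3, e4 (pending dropped) fails at step 2: e2 pop() → empty is not legal there
for example e1, e2, e4, e3 (pending dropped) fails at step 2: e2 pop() → empty is not legal there

not linearizable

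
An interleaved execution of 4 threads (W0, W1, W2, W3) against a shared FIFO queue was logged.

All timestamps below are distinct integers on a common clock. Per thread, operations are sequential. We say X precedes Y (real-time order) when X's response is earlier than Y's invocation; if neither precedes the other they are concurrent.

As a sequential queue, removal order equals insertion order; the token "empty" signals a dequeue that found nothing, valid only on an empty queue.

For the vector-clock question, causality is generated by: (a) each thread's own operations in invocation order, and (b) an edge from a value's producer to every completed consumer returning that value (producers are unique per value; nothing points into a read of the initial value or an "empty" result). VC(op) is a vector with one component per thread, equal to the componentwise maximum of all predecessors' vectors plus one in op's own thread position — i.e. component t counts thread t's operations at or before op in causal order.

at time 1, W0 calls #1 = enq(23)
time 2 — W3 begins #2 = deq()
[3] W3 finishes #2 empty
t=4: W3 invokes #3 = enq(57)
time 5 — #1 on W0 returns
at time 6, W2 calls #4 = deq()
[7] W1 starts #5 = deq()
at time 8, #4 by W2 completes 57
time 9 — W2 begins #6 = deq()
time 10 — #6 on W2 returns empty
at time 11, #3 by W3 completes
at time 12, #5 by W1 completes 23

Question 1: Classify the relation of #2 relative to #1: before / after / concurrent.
Answer: concurrent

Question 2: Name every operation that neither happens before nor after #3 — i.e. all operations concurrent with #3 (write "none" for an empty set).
Answer: #1, #4, #5, #6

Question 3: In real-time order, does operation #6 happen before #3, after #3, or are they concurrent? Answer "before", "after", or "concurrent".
Answer: concurrent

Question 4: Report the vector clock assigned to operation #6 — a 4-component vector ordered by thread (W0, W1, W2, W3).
Answer: (0, 0, 2, 2)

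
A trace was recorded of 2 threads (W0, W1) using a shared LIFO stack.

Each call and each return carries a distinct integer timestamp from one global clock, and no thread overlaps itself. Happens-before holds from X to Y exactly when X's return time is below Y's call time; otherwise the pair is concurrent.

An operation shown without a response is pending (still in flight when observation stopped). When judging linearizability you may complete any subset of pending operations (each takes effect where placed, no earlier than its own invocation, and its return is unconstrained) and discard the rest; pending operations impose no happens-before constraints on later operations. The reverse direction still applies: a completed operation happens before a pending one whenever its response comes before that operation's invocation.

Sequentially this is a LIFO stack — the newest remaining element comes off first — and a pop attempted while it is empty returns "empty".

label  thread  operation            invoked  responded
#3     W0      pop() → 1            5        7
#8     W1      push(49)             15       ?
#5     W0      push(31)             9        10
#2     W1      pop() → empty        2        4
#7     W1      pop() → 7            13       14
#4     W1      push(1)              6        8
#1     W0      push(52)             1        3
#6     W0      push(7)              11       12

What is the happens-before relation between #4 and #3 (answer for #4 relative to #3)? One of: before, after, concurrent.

#4 spans [6,8], #3 spans [5,7]
the intervals overlap in both directions

concurrent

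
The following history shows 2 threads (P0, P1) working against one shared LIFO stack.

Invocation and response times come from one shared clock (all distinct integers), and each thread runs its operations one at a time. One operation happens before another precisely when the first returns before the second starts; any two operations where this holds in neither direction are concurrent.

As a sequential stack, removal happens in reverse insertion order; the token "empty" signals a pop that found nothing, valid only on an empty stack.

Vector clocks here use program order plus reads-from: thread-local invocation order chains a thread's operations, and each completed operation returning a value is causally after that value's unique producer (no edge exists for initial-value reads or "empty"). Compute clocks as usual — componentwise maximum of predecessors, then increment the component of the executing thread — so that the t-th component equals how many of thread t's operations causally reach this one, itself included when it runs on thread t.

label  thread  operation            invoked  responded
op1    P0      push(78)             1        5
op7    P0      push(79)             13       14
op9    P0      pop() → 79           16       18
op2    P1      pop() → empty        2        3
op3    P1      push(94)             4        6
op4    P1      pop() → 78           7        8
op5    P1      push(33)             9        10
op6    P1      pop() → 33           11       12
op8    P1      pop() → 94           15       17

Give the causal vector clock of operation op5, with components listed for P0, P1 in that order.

(1, 4)

op2, invoked 2, has no incoming edges; only P1's bump applies → (0, 1)
op1, invoked 1, has no incoming edges; only P0's bump applies → (1, 0)
op3, invoked 4, takes VC(op2)=(0, 1) under max, adds 1 for P1 → (0, 2)
op7, invoked 13, takes VC(op1)=(1, 0) under max, adds 1 for P0 → (2, 0)
op9, invoked 16, takes VC(op7)=(2, 0) under max, adds 1 for P0 → (3, 0)
op4, invoked 7, takes VC(op1)=(1, 0), VC(op3)=(0, 2) under max, adds 1 for P1 → (1, 3)
op5, invoked 9, takes VC(op4)=(1, 3) under max, adds 1 for P1 → (1, 4)
op6, invoked 11, takes VC(op5)=(1, 4) under max, adds 1 for P1 → (1, 5)
op8, invoked 15, takes VC(op3)=(0, 2), VC(op6)=(1, 5) under max, adds 1 for P1 → (1, 6)
target: VC(op5) = (1, 4)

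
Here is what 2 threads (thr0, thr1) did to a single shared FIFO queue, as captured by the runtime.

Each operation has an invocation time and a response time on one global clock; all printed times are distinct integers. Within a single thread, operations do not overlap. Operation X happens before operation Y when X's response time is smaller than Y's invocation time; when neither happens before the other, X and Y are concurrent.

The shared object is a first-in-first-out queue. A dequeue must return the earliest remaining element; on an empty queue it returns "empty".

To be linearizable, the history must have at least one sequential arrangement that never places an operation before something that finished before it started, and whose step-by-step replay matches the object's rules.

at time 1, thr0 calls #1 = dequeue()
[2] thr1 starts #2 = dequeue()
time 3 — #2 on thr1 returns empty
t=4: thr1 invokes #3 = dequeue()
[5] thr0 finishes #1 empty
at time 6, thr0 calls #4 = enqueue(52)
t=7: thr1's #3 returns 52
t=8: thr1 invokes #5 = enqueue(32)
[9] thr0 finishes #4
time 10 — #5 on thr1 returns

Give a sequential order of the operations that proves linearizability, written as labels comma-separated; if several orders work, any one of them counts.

#1, #2, #4, #3, #5

after step 1 (#1 dequeue() → empty): queue <>
after step 2 (#2 dequeue() → empty): queue <>
after step 3 (#4 enqueue(52)): queue <52>
after step 4 (#3 dequeue() → 52): queue <>
after step 5 (#5 enqueue(32)): queue <32>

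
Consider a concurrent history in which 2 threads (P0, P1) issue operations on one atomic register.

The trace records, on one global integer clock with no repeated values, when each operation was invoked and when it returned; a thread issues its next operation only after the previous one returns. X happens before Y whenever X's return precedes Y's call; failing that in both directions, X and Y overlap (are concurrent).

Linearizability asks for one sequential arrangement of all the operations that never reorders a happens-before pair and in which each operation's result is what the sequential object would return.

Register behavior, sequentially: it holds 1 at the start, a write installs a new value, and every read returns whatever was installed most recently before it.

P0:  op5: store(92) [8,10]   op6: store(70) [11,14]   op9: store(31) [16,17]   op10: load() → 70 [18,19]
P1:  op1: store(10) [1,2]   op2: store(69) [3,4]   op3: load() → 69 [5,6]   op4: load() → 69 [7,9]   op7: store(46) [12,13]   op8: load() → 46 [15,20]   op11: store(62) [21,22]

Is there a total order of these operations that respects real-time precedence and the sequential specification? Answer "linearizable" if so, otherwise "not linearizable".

not linearizable

cut after 18 events: linearizable; cut after 19 events (op10 responds, time 19): not linearizable
4 orders of the 9 completed atomic register ops respect real time; none is legal
no completion choice of the 1 pending operation (op8) rescues it — every subset was tried
take op1, op2, op3, op4, op5, op6, op7, op9, op10 (pending dropped): step 9 already fails, because op10 load() → 70 cannot occur there
take op1, op2, op3, op4, op5, op7, op6, op9, op10 (pending dropped): step 9 already fails, because op10 load() → 70 cannot occur there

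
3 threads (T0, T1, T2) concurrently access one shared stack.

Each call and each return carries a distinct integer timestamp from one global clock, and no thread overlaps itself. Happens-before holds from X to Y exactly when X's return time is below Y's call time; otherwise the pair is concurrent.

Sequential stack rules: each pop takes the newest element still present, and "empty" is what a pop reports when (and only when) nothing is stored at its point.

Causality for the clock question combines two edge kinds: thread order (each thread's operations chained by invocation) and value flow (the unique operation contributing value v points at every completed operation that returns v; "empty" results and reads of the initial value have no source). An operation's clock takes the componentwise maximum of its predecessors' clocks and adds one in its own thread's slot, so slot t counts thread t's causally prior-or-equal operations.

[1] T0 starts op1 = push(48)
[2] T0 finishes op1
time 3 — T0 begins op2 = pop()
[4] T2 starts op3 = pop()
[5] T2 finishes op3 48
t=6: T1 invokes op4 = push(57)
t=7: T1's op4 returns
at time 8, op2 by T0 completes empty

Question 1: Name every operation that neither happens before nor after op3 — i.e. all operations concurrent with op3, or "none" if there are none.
Answer: op2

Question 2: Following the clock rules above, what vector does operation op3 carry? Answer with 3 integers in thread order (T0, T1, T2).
Answer: (1, 0, 1)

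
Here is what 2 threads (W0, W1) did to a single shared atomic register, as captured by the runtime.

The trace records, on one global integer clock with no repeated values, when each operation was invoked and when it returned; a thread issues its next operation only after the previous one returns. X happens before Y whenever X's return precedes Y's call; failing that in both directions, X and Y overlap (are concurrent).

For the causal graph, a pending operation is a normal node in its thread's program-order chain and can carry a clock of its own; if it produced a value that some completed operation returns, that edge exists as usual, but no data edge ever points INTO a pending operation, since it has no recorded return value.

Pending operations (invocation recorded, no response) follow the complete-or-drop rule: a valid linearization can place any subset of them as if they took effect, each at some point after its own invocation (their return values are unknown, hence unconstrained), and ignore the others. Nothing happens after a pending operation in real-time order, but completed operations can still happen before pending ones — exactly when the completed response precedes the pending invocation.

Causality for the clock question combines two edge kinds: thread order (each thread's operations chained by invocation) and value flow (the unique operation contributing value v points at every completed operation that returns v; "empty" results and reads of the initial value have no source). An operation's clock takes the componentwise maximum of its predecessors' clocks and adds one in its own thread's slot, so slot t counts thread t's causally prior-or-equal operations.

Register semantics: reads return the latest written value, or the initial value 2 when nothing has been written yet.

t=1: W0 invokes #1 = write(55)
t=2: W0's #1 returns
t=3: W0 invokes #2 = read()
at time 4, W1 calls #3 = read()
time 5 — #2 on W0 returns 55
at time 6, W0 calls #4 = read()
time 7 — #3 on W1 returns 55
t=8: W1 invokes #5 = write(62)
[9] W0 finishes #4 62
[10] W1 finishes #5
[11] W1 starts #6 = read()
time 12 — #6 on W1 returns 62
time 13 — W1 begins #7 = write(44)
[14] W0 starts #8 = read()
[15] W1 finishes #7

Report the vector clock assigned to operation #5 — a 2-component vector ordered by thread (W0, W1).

(1, 2)

#1, invoked 1, has no incoming edges; only W0's bump applies → (1, 0)
from VC(#1)=(1, 0), #3 (invoked 4) maxes components and bumps W1 → (1, 1)
from VC(#1)=(1, 0), #2 (invoked 3) maxes components and bumps W0 → (2, 0)
from VC(#3)=(1, 1), #5 (invoked 8) maxes components and bumps W1 → (1, 2)
from VC(#5)=(1, 2), #6 (invoked 11) maxes components and bumps W1 → (1, 3)
from VC(#6)=(1, 3), #7 (invoked 13) maxes components and bumps W1 → (1, 4)
from VC(#2)=(2, 0), VC(#5)=(1, 2), #4 (invoked 6) maxes components and bumps W0 → (3, 2)
from VC(#4)=(3, 2), #8 (invoked 14) maxes components and bumps W0 → (4, 2)
target: VC(#5) = (1, 2)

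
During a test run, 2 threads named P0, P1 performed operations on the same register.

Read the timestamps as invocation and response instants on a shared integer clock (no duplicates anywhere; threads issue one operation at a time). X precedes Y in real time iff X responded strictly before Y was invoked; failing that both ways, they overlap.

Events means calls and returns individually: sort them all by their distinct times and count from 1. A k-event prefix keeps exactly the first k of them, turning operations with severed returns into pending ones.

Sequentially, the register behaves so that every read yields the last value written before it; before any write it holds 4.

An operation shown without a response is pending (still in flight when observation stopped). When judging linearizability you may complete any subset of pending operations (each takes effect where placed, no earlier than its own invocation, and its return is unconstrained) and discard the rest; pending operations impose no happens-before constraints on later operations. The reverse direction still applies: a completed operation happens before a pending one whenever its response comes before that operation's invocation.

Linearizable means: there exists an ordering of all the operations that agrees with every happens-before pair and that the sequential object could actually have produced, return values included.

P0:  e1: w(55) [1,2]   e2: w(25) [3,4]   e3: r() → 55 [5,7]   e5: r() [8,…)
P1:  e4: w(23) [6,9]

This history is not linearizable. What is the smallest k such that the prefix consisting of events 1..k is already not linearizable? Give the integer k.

7

events 1..6 are still linearizable — one witness is e1, e2:
step 1: e1 w(55) — value 55
step 2: e2 w(25) — value 25
event 7 — e3's response, time 7 — after it, nothing linearizes
every completion of the 1 pending operation (e4) was checked; none linearizes
for example e1, e2, e3 (pending dropped) fails at step 3: e3 r() → 55 is not legal there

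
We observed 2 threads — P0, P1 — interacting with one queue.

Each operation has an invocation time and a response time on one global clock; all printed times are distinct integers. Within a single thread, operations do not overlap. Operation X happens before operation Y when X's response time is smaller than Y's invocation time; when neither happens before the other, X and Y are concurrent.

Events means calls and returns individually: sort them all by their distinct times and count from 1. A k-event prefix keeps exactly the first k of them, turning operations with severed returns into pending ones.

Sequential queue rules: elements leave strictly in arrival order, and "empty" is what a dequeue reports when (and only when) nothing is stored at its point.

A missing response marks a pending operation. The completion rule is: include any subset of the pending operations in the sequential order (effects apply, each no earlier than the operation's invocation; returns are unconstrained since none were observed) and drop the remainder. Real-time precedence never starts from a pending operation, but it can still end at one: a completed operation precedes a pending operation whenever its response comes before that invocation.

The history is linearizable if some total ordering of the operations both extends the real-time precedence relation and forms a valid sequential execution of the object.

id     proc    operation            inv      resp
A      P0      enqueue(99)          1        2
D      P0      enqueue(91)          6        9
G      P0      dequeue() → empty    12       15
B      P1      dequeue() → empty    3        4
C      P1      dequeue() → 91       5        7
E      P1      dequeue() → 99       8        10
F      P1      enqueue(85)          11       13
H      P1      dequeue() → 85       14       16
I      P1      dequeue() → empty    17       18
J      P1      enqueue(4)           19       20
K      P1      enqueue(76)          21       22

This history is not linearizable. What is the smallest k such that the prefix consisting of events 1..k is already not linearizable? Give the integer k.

4

a valid linearization of events 1..3 exists, for instance A:
after step 1 (A enqueue(99)): queue <99>
at event 4 (B's time-4 response) nothing linearizes any more
for example A, B fails at step 2: B dequeue() → empty is not legal there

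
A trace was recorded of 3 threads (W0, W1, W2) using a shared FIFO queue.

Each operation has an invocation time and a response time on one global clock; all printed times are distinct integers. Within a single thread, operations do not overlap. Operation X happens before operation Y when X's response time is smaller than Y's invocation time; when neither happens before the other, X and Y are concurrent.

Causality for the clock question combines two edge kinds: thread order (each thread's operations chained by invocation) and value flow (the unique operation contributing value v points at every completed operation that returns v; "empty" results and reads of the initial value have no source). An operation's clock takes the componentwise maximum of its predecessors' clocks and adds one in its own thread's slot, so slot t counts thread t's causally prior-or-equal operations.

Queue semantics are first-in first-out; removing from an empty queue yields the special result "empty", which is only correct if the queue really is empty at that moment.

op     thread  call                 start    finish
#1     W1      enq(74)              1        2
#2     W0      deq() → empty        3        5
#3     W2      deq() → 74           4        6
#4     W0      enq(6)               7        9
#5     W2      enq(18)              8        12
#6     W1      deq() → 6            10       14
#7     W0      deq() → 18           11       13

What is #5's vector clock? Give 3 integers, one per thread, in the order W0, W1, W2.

#1 (invocation 1): nothing precedes it; W1's component alone gives (0, 1, 0)
#2 (invocation 3): nothing precedes it; W0's component alone gives (1, 0, 0)
merge at #3 (invoked 4): VC(#1)=(0, 1, 0), own-thread bump on W2 → (0, 1, 1)
merge at #4 (invoked 7): VC(#2)=(1, 0, 0), own-thread bump on W0 → (2, 0, 0)
merge at #5 (invoked 8): VC(#3)=(0, 1, 1), own-thread bump on W2 → (0, 1, 2)
merge at #6 (invoked 10): VC(#1)=(0, 1, 0), VC(#4)=(2, 0, 0), own-thread bump on W1 → (2, 2, 0)
merge at #7 (invoked 11): VC(#4)=(2, 0, 0), VC(#5)=(0, 1, 2), own-thread bump on W0 → (3, 1, 2)
target: VC(#5) = (0, 1, 2)

(0, 1, 2)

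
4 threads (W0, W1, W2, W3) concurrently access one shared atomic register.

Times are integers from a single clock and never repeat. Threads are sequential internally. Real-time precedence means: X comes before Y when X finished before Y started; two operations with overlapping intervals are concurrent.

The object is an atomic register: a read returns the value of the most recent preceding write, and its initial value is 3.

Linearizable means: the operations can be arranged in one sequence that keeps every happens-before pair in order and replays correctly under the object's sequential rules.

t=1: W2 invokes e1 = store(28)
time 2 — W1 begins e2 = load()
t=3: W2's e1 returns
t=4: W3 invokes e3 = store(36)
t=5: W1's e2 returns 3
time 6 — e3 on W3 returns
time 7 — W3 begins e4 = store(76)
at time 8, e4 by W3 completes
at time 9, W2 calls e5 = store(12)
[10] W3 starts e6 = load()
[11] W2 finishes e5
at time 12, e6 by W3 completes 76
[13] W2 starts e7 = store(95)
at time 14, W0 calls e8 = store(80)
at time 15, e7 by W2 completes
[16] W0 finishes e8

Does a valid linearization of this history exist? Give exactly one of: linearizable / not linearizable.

linearizable

witness order: e2, e1, e3, e4, e6, e5, e7, e8
step 1: e2 load() → 3 — value 3
step 2: e1 store(28) — value 28
step 3: e3 store(36) — value 36
step 4: e4 store(76) — value 76
step 5: e6 load() → 76 — value 76
step 6: e5 store(12) — value 12
step 7: e7 store(95) — value 95
step 8: e8 store(80) — value 80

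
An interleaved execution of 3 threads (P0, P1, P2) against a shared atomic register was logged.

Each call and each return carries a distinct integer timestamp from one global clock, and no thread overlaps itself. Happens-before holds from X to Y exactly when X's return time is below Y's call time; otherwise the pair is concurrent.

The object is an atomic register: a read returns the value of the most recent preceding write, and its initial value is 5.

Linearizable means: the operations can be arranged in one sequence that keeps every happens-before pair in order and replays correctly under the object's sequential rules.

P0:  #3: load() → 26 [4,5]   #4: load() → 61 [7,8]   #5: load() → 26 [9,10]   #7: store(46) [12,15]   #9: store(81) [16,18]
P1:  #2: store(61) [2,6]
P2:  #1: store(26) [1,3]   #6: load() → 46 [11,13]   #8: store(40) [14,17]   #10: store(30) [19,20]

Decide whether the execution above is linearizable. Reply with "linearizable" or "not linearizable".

cut after 9 events: linearizable; cut after 10 events (#5 responds, time 10): not linearizable
no legal order exists: 3 real-time-consistent candidates over 5 completed atomic register operations, all rejected
for example #1, #2, #3, #4, #5 fails at step 3: #3 load() → 26 is not legal there
for example #1, #3, #2, #4, #5 fails at step 5: #5 load() → 26 is not legal there

not linearizable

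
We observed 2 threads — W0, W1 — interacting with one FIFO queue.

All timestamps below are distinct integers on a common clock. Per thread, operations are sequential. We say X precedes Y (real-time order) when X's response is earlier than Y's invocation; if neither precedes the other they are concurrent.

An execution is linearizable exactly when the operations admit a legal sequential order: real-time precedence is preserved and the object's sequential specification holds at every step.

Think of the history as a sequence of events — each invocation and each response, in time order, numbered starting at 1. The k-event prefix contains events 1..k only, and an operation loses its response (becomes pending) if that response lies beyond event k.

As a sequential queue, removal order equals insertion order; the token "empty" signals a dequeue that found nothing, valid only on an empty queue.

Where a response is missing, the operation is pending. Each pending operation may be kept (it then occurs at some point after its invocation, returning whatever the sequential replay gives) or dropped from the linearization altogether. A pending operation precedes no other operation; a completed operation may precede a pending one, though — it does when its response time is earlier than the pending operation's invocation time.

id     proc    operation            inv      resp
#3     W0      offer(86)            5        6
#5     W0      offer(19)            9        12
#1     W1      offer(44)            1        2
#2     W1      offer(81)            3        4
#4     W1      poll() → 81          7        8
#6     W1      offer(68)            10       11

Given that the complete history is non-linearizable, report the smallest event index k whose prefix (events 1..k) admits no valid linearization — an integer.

8

events 1..7 are linearizable; a witness order is #1, #2, #3:
1. #1 offer(44), leaving queue <44>
2. #2 offer(81), leaving queue <44,81>
3. #3 offer(86), leaving queue <44,81,86>
once event 8 joins (#4's response, time 8), exhaustive search finds no witness
e.g. #1, #2, #3, #4: illegal at step 4, since #4 poll() → 81 cannot apply there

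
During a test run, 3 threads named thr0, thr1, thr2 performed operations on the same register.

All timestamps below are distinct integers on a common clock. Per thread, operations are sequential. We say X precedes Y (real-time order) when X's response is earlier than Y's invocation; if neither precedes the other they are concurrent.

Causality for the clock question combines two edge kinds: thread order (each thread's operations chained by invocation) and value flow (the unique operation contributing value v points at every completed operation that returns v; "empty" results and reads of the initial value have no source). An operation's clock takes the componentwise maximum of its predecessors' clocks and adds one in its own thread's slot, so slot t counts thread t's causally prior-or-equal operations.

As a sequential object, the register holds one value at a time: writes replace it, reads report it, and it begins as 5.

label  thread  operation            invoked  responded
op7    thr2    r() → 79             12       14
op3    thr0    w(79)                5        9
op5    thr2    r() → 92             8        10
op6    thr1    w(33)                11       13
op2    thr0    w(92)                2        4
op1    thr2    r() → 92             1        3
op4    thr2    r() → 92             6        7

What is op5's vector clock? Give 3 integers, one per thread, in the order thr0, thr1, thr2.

invoked at 11, op6 has no predecessors; its own thr1 bump gives (0, 1, 0)
invoked at 2, op2 has no predecessors; its own thr0 bump gives (1, 0, 0)
merge at op1 (invoked 1): VC(op2)=(1, 0, 0), own-thread bump on thr2 → (1, 0, 1)
merge at op3 (invoked 5): VC(op2)=(1, 0, 0), own-thread bump on thr0 → (2, 0, 0)
merge at op4 (invoked 6): VC(op1)=(1, 0, 1), VC(op2)=(1, 0, 0), own-thread bump on thr2 → (1, 0, 2)
merge at op5 (invoked 8): VC(op2)=(1, 0, 0), VC(op4)=(1, 0, 2), own-thread bump on thr2 → (1, 0, 3)
merge at op7 (invoked 12): VC(op3)=(2, 0, 0), VC(op5)=(1, 0, 3), own-thread bump on thr2 → (2, 0, 4)
target: VC(op5) = (1, 0, 3)

(1, 0, 3)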